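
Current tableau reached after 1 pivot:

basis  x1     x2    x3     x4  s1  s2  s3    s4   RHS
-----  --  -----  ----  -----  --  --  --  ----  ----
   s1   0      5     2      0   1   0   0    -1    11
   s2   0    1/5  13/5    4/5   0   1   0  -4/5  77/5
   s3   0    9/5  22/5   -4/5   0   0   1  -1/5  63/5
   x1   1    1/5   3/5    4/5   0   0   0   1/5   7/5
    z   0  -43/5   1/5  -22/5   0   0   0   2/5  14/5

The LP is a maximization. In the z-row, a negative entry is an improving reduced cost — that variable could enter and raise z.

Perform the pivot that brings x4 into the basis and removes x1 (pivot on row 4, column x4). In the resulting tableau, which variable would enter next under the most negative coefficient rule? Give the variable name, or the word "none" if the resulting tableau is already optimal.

x2

Pivot element 4/5. New z-row = old z-row − (-22/5)·(row 4/(4/5)).
Updated z-row coefficients: x1: 11/2, x2: -15/2, x3: 7/2, x4: 0, s1: 0, s2: 0, s3: 0, s4: 3/2.
The most negative is -15/2 in column x2, so x2 would enter next.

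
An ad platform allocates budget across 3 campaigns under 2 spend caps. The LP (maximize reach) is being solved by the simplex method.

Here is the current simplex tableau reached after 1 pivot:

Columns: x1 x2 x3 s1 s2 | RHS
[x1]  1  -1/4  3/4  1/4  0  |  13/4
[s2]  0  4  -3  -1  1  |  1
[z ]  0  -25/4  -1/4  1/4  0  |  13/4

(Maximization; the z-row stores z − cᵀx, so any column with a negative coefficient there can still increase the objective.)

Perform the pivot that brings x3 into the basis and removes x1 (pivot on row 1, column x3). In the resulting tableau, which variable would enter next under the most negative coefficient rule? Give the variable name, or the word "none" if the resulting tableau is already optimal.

x2

Pivot element 3/4. New z-row = old z-row − (-1/4)·(row 1/(3/4)).
Updated z-row coefficients: x1: 1/3, x2: -19/3, x3: 0, s1: 1/3, s2: 0.
The most negative is -19/3 in column x2, so x2 would enter next.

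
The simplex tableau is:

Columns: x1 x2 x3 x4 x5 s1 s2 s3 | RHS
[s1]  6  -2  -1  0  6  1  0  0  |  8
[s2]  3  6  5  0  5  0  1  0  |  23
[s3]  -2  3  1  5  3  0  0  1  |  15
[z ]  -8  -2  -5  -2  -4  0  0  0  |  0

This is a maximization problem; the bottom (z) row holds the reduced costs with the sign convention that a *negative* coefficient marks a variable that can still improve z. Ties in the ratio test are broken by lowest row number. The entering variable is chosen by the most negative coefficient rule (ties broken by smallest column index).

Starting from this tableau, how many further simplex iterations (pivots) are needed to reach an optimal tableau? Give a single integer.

3

pivot: x1 in, s1 out → z = 32/3
pivot: x3 in, s2 out → z = 358/11
pivot: x4 in, s3 out → z = 2128/55
No improving column remains; optimal.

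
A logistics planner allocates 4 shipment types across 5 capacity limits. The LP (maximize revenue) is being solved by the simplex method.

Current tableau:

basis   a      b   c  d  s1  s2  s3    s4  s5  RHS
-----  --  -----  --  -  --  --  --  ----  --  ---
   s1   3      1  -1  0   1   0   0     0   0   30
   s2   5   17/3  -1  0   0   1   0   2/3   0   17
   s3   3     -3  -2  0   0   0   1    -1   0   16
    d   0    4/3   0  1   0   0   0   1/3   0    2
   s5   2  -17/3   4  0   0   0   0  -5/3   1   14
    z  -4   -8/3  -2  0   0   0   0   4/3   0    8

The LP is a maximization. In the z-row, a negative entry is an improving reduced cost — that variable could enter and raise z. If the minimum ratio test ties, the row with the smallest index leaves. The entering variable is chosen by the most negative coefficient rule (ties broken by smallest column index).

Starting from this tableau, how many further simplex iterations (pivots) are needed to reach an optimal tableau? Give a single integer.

pivot: a in, s2 out → z = 108/5
pivot: c in, s5 out → z = 288/11
pivot: b in, d out → z = 681/22
No improving column remains; optimal.

3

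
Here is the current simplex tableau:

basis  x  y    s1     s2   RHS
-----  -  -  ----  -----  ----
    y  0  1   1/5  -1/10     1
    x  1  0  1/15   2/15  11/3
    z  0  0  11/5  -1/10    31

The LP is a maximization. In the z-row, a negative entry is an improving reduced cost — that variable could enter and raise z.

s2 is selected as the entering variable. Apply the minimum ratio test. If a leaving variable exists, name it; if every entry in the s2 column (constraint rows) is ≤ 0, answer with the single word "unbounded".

Ratios: row 1 (y): entry -1/10 ≤ 0, skip; row 2 (x): (11/3)/(2/15) = 55/2.
Minimum ratio is in the x row, so x leaves.

x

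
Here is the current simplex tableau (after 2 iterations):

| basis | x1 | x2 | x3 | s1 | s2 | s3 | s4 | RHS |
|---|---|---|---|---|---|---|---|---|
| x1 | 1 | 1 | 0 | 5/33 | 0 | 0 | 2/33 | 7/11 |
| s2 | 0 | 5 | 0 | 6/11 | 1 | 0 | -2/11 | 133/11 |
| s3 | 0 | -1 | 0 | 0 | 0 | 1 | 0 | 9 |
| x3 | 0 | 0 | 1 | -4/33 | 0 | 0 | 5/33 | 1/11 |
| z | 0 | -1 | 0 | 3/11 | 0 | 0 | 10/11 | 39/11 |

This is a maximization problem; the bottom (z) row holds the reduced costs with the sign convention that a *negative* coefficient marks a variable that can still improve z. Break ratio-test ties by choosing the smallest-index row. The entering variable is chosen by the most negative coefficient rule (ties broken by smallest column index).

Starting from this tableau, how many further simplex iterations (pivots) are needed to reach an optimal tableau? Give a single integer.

1

pivot: x2 in, x1 out → z = 46/11
No improving column remains; optimal.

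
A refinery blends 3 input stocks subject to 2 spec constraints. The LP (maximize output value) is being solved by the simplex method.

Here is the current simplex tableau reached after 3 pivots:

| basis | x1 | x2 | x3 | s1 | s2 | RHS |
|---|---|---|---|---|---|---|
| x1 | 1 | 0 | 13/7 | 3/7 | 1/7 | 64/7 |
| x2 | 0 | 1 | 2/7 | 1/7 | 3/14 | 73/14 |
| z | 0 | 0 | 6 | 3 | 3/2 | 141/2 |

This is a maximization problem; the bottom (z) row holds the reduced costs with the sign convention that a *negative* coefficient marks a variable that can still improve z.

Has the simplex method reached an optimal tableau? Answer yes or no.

No objective-row coefficient is strictly negative, so no entering variable exists; the tableau is optimal.

yes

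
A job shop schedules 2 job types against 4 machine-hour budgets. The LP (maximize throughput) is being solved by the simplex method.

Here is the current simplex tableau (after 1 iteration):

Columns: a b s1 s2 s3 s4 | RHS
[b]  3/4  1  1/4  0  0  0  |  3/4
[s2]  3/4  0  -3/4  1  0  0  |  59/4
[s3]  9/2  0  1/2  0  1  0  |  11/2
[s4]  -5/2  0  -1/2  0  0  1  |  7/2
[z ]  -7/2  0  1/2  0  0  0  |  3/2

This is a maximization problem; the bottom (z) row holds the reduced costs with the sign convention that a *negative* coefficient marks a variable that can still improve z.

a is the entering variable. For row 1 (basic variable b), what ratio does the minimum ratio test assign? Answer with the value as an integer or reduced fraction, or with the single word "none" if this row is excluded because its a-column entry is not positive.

1

Ratio = RHS / (a entry) = (3/4) / (3/4) = 1.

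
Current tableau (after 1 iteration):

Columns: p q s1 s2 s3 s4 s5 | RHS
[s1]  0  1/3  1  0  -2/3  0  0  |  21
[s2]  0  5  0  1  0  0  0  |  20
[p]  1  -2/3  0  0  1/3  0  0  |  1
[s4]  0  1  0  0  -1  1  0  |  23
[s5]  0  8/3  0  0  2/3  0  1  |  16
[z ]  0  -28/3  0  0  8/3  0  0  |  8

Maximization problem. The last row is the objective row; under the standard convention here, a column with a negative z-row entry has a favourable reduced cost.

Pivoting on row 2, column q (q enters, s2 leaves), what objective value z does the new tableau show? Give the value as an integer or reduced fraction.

136/3

Minimum ratio for q: 20/5 = 4.
z changes by −(z-row coeff of q)·ratio = −(-28/3)·4 = 112/3.
New z = 8 + (112/3) = 136/3.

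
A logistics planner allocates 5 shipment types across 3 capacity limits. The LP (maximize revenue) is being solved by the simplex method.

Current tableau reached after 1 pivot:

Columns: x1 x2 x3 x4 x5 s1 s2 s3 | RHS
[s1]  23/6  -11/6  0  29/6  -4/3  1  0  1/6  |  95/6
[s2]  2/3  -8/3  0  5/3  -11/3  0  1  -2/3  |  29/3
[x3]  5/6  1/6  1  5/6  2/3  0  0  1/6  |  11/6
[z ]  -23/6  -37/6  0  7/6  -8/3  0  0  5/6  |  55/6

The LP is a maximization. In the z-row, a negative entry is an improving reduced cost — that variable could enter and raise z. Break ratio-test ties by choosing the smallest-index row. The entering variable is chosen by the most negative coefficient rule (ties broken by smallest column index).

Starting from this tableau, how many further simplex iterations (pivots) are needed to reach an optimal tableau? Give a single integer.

pivot: x2 in, x3 out → z = 77
No improving column remains; optimal.

1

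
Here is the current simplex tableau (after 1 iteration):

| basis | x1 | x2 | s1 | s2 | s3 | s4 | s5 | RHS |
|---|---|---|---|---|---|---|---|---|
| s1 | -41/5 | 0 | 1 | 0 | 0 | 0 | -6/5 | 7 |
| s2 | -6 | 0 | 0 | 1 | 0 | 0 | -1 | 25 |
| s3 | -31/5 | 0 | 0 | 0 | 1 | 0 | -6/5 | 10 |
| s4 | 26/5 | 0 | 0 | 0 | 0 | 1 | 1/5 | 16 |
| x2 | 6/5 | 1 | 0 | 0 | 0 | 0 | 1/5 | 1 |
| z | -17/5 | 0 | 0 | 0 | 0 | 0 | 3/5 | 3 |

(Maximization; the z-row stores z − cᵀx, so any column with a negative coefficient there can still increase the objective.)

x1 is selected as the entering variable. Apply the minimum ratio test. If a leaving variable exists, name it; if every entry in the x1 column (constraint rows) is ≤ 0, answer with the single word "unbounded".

x2

Ratios: row 1 (s1): entry -41/5 ≤ 0, skip; row 2 (s2): entry -6 ≤ 0, skip; row 3 (s3): entry -31/5 ≤ 0, skip; row 4 (s4): 16/(26/5) = 40/13; row 5 (x2): 1/(6/5) = 5/6.
Minimum ratio is in the x2 row, so x2 leaves.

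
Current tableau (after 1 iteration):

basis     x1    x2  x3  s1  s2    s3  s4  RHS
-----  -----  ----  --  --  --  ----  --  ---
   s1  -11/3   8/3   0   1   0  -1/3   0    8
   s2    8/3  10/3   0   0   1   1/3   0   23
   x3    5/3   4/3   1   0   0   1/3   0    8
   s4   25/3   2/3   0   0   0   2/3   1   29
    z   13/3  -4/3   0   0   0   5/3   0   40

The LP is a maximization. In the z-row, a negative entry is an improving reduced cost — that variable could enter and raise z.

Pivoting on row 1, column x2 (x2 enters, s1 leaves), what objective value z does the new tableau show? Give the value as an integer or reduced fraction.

44

Minimum ratio for x2: 8/(8/3) = 3.
z changes by −(z-row coeff of x2)·ratio = −(-4/3)·3 = 4.
New z = 40 + 4 = 44.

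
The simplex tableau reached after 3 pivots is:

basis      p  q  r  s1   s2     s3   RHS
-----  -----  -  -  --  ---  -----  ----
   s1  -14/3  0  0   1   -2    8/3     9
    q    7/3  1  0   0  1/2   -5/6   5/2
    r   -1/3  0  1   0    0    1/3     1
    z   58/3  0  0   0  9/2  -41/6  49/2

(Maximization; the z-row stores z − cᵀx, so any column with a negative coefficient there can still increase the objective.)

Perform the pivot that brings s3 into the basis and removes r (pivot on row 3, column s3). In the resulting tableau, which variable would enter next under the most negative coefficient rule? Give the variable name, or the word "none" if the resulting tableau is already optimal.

Pivot element 1/3. New z-row = old z-row − (-41/6)·(row 3/(1/3)).
Updated z-row coefficients: p: 25/2, q: 0, r: 41/2, s1: 0, s2: 9/2, s3: 0.
No coefficient is strictly negative; the tableau after this pivot is optimal.

none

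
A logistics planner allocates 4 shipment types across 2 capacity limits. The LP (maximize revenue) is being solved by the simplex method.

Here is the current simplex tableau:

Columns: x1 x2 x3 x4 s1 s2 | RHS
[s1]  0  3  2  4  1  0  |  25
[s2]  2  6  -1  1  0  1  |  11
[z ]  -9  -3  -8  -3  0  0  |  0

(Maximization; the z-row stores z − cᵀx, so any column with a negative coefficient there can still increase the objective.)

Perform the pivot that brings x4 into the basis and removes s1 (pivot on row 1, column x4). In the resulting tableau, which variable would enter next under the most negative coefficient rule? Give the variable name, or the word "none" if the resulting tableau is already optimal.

Pivot element 4. New z-row = old z-row − (-3)·(row 1/4).
Updated z-row coefficients: x1: -9, x2: -3/4, x3: -13/2, x4: 0, s1: 3/4, s2: 0.
The most negative is -9 in column x1, so x1 would enter next.

x1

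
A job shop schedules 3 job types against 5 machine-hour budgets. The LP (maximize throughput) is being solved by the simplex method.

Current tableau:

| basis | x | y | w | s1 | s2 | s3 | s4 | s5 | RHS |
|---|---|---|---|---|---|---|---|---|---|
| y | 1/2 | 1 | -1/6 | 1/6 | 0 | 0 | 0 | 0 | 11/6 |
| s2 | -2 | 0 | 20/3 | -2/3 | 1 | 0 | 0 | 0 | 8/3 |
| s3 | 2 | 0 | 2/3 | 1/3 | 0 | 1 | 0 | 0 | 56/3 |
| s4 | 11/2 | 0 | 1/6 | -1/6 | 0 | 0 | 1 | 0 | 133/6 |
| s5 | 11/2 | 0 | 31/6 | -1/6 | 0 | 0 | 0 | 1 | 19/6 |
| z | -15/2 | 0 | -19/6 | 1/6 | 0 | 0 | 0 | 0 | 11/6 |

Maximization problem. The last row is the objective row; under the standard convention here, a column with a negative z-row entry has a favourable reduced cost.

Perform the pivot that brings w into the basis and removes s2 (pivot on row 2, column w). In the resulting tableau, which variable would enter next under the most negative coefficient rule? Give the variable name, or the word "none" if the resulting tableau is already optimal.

x

Pivot element 20/3. New z-row = old z-row − (-19/6)·(row 2/(20/3)).
Updated z-row coefficients: x: -169/20, y: 0, w: 0, s1: -3/20, s2: 19/40, s3: 0, s4: 0, s5: 0.
The most negative is -169/20 in column x, so x would enter next.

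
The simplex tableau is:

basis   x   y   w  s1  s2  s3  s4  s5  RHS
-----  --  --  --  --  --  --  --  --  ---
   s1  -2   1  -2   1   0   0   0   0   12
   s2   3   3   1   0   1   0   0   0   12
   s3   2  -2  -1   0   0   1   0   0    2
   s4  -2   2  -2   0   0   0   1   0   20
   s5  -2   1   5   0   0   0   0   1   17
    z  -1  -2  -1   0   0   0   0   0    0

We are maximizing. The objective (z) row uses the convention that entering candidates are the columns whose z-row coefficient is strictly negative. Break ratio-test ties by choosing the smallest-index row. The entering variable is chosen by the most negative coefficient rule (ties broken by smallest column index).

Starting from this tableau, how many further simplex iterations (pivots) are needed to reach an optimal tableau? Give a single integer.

2

pivot: y in, s2 out → z = 8
pivot: w in, s5 out → z = 125/14
No improving column remains; optimal.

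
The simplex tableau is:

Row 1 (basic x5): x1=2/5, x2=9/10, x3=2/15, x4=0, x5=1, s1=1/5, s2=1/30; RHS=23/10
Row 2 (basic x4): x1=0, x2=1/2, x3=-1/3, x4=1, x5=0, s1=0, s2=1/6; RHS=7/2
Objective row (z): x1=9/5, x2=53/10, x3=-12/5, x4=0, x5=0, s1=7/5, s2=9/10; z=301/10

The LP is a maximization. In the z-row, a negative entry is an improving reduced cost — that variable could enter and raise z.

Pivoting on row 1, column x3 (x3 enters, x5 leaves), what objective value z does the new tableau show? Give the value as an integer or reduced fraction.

143/2

Minimum ratio for x3: (23/10)/(2/15) = 69/4.
z changes by −(z-row coeff of x3)·ratio = −(-12/5)·(69/4) = 207/5.
New z = 301/10 + (207/5) = 143/2.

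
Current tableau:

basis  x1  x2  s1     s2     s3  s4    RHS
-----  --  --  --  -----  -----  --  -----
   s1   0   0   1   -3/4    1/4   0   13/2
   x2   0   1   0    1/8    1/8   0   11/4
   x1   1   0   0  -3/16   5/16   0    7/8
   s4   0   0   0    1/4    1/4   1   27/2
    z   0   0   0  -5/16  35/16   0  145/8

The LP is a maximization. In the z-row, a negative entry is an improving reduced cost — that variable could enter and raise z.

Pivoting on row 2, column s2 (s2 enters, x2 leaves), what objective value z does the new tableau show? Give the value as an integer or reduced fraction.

Minimum ratio for s2: (11/4)/(1/8) = 22.
z changes by −(z-row coeff of s2)·ratio = −(-5/16)·22 = 55/8.
New z = 145/8 + (55/8) = 25.

25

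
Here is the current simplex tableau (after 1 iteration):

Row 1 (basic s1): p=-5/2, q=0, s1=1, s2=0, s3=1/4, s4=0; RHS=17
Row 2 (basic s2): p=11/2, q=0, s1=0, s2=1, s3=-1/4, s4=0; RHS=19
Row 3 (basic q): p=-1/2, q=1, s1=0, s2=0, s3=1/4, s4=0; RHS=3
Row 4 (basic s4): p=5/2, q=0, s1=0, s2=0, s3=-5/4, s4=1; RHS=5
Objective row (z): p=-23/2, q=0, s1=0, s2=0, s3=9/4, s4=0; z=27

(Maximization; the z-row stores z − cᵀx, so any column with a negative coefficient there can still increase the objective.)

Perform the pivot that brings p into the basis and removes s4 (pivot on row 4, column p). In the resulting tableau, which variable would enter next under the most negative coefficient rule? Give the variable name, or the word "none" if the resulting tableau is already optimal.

Pivot element 5/2. New z-row = old z-row − (-23/2)·(row 4/(5/2)).
Updated z-row coefficients: p: 0, q: 0, s1: 0, s2: 0, s3: -7/2, s4: 23/5.
The most negative is -7/2 in column s3, so s3 would enter next.

s3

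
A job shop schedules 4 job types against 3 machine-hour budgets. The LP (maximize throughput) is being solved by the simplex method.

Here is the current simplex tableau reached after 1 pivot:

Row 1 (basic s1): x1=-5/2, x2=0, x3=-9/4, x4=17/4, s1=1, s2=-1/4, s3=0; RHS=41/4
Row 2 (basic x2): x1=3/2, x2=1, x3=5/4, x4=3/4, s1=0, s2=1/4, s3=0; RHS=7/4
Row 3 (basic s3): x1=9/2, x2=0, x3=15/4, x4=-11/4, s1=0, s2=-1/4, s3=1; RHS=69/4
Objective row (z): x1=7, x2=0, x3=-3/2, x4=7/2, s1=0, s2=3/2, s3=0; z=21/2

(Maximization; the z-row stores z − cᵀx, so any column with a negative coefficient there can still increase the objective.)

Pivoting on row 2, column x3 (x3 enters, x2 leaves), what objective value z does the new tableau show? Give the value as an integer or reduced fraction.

Minimum ratio for x3: (7/4)/(5/4) = 7/5.
z changes by −(z-row coeff of x3)·ratio = −(-3/2)·(7/5) = 21/10.
New z = 21/2 + (21/10) = 63/5.

63/5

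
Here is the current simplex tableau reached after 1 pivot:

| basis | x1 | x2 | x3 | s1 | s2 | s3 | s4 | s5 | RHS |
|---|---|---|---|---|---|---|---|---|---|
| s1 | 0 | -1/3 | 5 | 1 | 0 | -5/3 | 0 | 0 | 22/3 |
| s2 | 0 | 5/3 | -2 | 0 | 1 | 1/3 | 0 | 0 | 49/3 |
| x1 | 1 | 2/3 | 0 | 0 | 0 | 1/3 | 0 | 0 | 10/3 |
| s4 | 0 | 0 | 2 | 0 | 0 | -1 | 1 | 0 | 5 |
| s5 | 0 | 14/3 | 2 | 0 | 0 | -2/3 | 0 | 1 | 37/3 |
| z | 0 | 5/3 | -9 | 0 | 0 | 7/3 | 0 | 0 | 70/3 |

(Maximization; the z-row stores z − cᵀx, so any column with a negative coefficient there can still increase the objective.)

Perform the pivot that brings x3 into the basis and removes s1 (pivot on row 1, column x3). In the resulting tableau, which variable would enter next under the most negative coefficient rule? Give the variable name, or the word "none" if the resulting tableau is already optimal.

Pivot element 5. New z-row = old z-row − (-9)·(row 1/5).
Updated z-row coefficients: x1: 0, x2: 16/15, x3: 0, s1: 9/5, s2: 0, s3: -2/3, s4: 0, s5: 0.
The most negative is -2/3 in column s3, so s3 would enter next.

s3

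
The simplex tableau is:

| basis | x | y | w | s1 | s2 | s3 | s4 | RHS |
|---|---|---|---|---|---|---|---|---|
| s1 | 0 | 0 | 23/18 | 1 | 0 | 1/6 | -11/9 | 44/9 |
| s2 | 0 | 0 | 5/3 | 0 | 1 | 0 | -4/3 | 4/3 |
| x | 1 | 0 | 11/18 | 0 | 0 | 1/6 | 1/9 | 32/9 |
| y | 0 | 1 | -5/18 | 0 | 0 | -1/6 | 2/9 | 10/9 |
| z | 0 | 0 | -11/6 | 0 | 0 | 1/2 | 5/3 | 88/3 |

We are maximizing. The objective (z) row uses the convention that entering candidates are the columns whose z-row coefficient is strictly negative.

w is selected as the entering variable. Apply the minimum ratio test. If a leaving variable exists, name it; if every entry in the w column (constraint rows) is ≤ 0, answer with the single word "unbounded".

Ratios: row 1 (s1): (44/9)/(23/18) = 88/23; row 2 (s2): (4/3)/(5/3) = 4/5; row 3 (x): (32/9)/(11/18) = 64/11; row 4 (y): entry -5/18 ≤ 0, skip.
Minimum ratio is in the s2 row, so s2 leaves.

s2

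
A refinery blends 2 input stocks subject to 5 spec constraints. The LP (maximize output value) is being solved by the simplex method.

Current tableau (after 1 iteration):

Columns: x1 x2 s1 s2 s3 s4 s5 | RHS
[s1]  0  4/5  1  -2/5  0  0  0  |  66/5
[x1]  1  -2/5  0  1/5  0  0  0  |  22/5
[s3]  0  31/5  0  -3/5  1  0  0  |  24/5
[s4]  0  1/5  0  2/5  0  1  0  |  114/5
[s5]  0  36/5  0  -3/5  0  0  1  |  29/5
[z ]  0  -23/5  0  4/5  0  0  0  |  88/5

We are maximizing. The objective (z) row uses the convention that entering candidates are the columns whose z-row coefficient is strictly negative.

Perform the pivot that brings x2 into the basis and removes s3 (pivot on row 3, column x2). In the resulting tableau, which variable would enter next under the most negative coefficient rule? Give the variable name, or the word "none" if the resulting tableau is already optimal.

none

Pivot element 31/5. New z-row = old z-row − (-23/5)·(row 3/(31/5)).
Updated z-row coefficients: x1: 0, x2: 0, s1: 0, s2: 11/31, s3: 23/31, s4: 0, s5: 0.
No coefficient is strictly negative; the tableau after this pivot is optimal.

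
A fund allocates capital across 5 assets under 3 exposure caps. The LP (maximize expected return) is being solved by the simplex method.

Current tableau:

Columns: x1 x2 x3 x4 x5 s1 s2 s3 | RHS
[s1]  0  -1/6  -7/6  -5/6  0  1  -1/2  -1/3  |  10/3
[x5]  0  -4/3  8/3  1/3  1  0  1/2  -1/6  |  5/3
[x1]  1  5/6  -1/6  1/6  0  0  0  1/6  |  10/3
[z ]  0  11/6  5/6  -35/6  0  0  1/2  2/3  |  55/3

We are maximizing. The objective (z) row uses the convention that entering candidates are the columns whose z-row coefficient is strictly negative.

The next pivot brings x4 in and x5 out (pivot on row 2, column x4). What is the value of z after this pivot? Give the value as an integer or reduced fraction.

95/2

Minimum ratio for x4: (5/3)/(1/3) = 5.
z changes by −(z-row coeff of x4)·ratio = −(-35/6)·5 = 175/6.
New z = 55/3 + (175/6) = 95/2.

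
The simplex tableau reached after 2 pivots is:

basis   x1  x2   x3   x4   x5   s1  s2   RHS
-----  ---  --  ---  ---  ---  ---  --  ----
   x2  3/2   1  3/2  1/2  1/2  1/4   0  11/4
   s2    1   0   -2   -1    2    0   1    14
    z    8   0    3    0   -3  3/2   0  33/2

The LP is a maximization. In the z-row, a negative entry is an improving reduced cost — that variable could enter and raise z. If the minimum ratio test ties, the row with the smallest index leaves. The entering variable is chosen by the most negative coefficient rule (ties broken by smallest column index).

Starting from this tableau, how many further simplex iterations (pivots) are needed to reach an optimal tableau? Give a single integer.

pivot: x5 in, x2 out → z = 33
No improving column remains; optimal.

1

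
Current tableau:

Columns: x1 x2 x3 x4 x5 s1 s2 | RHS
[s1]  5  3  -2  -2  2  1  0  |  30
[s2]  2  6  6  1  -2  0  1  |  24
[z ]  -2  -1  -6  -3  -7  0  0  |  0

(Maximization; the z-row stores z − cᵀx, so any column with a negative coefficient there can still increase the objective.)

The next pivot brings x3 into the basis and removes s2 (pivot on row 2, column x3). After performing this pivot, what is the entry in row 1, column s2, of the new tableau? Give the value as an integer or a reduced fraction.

Pivot element is row 2, column x3: 6.
Normalize row 2: new (row 2, s2) = 1/6 = 1/6.
row 1 ← row 1 − (-2)·(new row 2): 0 − (-2)·(1/6) = 1/3.

1/3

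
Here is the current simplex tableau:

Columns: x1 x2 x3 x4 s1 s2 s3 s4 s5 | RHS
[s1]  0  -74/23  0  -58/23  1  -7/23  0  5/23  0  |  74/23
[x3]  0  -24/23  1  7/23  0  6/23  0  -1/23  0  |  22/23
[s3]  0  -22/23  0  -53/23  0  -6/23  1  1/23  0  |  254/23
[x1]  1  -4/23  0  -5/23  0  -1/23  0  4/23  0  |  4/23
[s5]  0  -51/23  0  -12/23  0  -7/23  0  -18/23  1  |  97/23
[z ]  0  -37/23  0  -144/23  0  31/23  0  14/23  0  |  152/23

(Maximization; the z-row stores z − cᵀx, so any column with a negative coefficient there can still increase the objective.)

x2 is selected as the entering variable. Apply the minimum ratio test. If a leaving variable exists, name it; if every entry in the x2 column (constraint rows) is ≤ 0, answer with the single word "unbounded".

x2-column entries: row 1: -74/23, row 2: -24/23, row 3: -22/23, row 4: -4/23, row 5: -51/23. All ≤ 0, so x2 can increase without bound; the LP is unbounded in this direction.

unbounded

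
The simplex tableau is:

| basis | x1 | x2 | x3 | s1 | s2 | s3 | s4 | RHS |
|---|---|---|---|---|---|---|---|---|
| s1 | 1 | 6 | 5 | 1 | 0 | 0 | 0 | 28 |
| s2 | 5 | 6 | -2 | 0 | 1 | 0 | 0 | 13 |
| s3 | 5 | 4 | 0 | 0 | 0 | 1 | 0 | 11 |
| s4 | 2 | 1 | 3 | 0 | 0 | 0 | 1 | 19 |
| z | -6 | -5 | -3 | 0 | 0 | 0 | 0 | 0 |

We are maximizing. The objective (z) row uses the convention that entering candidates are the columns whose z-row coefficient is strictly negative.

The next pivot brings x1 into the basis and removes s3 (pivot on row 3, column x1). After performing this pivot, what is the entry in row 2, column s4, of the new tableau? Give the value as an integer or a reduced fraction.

0

Pivot element is row 3, column x1: 5.
Normalize row 3: new (row 3, s4) = 0/5 = 0.
row 2 ← row 2 − 5·(new row 3): 0 − 5·0 = 0.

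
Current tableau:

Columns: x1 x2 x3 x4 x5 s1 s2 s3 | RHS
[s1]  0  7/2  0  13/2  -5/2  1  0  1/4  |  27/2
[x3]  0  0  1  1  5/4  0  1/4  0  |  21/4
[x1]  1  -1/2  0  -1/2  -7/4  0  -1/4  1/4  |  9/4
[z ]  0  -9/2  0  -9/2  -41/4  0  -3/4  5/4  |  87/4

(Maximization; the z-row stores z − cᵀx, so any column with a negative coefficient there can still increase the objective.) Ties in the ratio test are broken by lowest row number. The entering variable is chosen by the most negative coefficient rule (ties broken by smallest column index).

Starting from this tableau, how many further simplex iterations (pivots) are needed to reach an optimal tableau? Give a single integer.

pivot: x5 in, x3 out → z = 324/5
pivot: x2 in, s1 out → z = 3348/35
No improving column remains; optimal.

2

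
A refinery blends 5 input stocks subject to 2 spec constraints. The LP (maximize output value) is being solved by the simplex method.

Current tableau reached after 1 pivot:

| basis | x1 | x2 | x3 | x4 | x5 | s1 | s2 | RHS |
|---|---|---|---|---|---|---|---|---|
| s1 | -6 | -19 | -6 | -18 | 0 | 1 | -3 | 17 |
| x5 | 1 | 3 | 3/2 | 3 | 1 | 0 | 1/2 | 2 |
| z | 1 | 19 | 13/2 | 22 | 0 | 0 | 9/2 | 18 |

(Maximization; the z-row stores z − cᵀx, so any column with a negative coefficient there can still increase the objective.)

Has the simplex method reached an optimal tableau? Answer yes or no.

No objective-row coefficient is strictly negative, so no entering variable exists; the tableau is optimal.

yes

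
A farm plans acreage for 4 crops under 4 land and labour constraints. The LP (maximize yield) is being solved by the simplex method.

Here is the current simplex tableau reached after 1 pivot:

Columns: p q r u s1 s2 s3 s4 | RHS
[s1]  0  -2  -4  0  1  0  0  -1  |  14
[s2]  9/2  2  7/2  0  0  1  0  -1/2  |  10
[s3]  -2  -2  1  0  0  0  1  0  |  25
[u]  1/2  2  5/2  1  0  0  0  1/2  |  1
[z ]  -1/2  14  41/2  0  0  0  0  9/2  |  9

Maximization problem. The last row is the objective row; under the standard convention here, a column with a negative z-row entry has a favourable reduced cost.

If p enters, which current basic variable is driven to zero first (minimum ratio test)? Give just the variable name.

u

Ratios: row 1 (s1): entry 0 ≤ 0, skip; row 2 (s2): 10/(9/2) = 20/9; row 3 (s3): entry -2 ≤ 0, skip; row 4 (u): 1/(1/2) = 2.
Minimum ratio 2 is in the u row, so u leaves.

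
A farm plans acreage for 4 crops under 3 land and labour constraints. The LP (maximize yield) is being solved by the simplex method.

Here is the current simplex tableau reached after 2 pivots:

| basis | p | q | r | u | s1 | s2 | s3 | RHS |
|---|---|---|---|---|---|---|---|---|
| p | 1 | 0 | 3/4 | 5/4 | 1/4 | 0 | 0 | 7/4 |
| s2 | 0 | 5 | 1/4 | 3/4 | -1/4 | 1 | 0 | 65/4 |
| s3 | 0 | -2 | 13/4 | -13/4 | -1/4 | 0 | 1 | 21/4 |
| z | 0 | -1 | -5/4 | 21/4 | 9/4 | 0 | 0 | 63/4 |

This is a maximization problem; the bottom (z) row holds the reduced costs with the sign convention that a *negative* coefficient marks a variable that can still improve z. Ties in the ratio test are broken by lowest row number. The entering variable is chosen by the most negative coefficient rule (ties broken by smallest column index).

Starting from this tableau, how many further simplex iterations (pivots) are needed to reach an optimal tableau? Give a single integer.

pivot: r in, s3 out → z = 231/13
pivot: q in, p out → z = 119/6
pivot: s3 in, s2 out → z = 109/5
No improving column remains; optimal.

3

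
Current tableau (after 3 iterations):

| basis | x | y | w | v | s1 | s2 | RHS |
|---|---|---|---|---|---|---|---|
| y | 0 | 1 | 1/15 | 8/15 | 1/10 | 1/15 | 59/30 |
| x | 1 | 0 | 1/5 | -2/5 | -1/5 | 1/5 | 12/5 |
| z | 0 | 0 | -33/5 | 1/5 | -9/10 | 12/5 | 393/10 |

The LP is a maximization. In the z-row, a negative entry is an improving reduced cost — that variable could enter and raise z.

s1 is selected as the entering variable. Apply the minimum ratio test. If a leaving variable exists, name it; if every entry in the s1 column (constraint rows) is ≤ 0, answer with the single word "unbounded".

y

Ratios: row 1 (y): (59/30)/(1/10) = 59/3; row 2 (x): entry -1/5 ≤ 0, skip.
Minimum ratio is in the y row, so y leaves.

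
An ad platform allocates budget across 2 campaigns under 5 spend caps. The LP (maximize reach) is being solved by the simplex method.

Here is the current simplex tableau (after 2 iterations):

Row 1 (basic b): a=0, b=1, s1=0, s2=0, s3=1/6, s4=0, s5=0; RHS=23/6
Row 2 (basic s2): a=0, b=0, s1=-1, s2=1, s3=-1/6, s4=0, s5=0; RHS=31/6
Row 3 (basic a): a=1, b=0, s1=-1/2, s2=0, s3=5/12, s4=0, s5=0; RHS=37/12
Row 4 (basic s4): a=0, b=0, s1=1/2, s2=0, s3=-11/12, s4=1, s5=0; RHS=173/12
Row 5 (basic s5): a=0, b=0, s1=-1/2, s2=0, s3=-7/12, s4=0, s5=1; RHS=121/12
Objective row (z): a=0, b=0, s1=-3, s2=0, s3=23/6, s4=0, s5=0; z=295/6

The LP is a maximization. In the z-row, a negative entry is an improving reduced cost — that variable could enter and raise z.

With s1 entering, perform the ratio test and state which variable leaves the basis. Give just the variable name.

s4

Ratios: row 1 (b): entry 0 ≤ 0, skip; row 2 (s2): entry -1 ≤ 0, skip; row 3 (a): entry -1/2 ≤ 0, skip; row 4 (s4): (173/12)/(1/2) = 173/6; row 5 (s5): entry -1/2 ≤ 0, skip.
Minimum ratio 173/6 is in the s4 row, so s4 leaves.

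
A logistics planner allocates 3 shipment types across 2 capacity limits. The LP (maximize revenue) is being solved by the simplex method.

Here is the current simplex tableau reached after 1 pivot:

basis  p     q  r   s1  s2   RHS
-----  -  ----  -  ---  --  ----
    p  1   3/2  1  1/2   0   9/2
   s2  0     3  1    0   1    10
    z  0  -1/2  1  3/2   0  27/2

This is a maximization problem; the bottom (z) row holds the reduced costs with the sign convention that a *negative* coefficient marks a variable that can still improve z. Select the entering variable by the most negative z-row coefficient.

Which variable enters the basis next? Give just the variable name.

q

Objective-row coefficients: p: 0, q: -1/2, r: 1, s1: 3/2, s2: 0.
The most negative is -1/2 in column q, so q enters.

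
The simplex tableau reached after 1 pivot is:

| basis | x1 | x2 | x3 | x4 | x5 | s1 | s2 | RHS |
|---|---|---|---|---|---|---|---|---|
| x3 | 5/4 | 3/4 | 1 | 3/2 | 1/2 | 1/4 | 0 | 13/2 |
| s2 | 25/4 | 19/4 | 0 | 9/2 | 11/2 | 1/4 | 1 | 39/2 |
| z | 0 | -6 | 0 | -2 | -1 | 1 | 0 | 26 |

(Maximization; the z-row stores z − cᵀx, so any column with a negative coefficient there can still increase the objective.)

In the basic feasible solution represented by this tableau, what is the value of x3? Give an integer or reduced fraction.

13/2

x3 is basic (row 1); its value is the RHS of that row: 13/2.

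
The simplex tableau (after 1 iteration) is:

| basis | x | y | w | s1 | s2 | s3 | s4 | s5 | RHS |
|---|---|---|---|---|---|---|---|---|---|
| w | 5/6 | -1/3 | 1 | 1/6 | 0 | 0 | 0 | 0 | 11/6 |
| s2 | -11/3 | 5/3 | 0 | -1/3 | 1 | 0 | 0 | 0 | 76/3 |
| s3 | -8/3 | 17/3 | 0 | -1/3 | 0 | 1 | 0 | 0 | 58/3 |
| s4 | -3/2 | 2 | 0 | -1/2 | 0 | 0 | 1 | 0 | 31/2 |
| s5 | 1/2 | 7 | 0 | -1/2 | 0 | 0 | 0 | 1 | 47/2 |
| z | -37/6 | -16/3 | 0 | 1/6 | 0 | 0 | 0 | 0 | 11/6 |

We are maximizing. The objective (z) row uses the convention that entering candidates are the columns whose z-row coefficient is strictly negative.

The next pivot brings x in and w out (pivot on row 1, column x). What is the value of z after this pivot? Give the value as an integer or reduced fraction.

77/5

Minimum ratio for x: (11/6)/(5/6) = 11/5.
z changes by −(z-row coeff of x)·ratio = −(-37/6)·(11/5) = 407/30.
New z = 11/6 + (407/30) = 77/5.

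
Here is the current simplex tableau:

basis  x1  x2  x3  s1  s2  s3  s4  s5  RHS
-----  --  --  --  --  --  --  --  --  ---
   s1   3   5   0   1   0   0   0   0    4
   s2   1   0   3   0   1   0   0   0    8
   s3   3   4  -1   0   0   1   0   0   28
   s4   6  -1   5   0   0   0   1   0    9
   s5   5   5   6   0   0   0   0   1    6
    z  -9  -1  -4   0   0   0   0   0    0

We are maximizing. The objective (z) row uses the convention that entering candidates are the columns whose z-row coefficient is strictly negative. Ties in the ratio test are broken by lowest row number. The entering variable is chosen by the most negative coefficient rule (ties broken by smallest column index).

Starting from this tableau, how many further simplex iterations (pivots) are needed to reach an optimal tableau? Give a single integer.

1

pivot: x1 in, s5 out → z = 54/5
No improving column remains; optimal.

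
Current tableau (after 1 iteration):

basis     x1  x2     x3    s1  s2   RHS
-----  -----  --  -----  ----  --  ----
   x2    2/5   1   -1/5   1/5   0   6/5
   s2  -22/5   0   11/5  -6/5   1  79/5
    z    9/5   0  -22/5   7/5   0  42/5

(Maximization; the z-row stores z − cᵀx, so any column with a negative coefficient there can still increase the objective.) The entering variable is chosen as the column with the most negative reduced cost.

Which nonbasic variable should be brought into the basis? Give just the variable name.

x3

Objective-row coefficients: x1: 9/5, x2: 0, x3: -22/5, s1: 7/5, s2: 0.
The most negative is -22/5 in column x3, so x3 enters.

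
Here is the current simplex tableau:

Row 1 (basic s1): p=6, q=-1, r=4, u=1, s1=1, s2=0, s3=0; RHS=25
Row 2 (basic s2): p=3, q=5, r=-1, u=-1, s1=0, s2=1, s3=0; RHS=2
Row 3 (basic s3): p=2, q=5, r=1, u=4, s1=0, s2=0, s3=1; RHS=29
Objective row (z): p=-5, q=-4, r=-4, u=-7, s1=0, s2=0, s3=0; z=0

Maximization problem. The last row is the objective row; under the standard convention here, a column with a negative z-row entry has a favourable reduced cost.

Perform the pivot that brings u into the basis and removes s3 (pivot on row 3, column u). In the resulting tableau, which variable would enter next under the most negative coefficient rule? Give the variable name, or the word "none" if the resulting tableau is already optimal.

r

Pivot element 4. New z-row = old z-row − (-7)·(row 3/4).
Updated z-row coefficients: p: -3/2, q: 19/4, r: -9/4, u: 0, s1: 0, s2: 0, s3: 7/4.
The most negative is -9/4 in column r, so r would enter next.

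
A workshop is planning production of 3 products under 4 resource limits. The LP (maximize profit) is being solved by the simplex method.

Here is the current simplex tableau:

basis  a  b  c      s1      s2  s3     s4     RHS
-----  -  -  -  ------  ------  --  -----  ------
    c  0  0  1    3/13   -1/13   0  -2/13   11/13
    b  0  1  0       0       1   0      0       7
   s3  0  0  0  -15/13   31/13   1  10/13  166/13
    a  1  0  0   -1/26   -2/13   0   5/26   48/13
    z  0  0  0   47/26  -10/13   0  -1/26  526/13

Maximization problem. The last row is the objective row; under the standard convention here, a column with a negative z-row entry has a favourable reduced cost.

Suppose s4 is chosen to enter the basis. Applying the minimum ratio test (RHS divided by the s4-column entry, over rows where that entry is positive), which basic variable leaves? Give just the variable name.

Ratios: row 1 (c): entry -2/13 ≤ 0, skip; row 2 (b): entry 0 ≤ 0, skip; row 3 (s3): (166/13)/(10/13) = 83/5; row 4 (a): (48/13)/(5/26) = 96/5.
Minimum ratio 83/5 is in the s3 row, so s3 leaves.

s3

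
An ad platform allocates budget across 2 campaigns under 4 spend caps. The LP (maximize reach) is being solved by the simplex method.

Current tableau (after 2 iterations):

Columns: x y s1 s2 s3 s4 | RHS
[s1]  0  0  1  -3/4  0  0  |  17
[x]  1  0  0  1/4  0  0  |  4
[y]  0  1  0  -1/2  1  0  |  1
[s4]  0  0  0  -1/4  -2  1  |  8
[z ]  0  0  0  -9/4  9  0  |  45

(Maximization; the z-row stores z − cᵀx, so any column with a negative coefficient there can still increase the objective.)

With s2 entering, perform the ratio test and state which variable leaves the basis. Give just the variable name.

Ratios: row 1 (s1): entry -3/4 ≤ 0, skip; row 2 (x): 4/(1/4) = 16; row 3 (y): entry -1/2 ≤ 0, skip; row 4 (s4): entry -1/4 ≤ 0, skip.
Minimum ratio 16 is in the x row, so x leaves.

x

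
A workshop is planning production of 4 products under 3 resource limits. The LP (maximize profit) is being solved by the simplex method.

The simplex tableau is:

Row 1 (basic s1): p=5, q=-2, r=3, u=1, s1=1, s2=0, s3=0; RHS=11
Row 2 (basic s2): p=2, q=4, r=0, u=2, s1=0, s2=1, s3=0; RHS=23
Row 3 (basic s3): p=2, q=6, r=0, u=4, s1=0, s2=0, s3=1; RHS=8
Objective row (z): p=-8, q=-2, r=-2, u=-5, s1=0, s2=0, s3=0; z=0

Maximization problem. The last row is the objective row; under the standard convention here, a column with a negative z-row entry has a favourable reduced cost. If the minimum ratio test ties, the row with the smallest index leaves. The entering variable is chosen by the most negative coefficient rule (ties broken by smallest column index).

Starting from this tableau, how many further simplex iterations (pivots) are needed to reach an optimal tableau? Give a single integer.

3

pivot: p in, s1 out → z = 88/5
pivot: q in, s3 out → z = 346/17
pivot: u in, q out → z = 21
No improving column remains; optimal.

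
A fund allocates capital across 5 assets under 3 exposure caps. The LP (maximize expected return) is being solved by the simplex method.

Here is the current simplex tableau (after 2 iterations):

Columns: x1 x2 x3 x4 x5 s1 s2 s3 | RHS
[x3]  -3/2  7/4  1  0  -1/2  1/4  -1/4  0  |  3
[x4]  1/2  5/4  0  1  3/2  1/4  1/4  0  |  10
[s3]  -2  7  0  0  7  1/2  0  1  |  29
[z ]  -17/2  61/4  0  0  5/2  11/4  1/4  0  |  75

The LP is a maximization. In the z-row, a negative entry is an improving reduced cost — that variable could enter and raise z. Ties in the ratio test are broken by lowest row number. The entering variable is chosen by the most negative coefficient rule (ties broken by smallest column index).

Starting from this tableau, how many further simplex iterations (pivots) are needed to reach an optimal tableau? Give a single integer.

1

pivot: x1 in, x4 out → z = 245
No improving column remains; optimal.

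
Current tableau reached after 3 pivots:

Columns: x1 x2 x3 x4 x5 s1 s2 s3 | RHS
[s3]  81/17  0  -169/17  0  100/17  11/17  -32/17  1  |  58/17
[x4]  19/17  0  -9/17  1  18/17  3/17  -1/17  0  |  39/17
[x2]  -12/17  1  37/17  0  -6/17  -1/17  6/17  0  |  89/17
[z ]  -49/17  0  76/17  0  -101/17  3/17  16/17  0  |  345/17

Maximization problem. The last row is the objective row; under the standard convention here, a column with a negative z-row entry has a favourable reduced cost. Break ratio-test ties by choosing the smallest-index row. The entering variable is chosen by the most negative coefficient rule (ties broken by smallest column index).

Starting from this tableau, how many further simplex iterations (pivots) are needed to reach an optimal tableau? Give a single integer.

2

pivot: x5 in, s3 out → z = 1187/50
pivot: x3 in, x4 out → z = 187/6
No improving column remains; optimal.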